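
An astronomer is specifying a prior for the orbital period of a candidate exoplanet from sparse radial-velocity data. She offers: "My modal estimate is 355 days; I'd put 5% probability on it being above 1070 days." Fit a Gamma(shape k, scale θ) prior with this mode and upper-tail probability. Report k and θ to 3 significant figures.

Gamma(k,θ) with k>1 has mode (k−1)θ, so θ = 355/(k−1).
Need P(X < 1070) = 0.95 with θ tied to k this way. Start at k = 2, θ = 355: P(X<1070) ≈ 0.803.
Too low — raise k to concentrate. Iterating converges to k ≈ 3.18.
Then θ = 355/(3.18−1) ≈ 163.

k ≈ 3.18, θ ≈ 163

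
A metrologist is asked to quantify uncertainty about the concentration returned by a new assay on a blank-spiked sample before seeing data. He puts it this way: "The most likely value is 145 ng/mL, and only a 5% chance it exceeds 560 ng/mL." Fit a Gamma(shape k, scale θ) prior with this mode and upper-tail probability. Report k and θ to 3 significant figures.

k ≈ 2.39, θ ≈ 104

Gamma(k,θ) with k>1 has mode (k−1)θ, so θ = 145/(k−1).
Need P(X < 560) = 0.95 with θ tied to k this way. Start at k = 2, θ = 145: P(X<560) ≈ 0.898.
Too low — raise k to concentrate. Iterating converges to k ≈ 2.39.
Then θ = 145/(2.39−1) ≈ 104.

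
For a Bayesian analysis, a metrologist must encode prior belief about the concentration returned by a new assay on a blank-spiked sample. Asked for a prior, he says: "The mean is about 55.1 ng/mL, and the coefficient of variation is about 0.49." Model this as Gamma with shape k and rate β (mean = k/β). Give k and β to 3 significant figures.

For Gamma(k, rate β): mean = k/β, variance = k/β², so CV = 1/√k.
CV = 0.49, hence k = 1/CV² = 4.16.
Then β = k/mean = 4.16/55.1 = 0.0756.

k ≈ 4.16, β ≈ 0.0756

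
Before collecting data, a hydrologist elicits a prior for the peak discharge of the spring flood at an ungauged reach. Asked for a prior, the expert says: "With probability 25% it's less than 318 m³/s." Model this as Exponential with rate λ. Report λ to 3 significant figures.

λ ≈ 0.000905

P(T < 318.0) = 1 − e^(−λ·318.0) = 0.25, so λ = −ln(1−0.25)/318.0 = −ln(0.75)/318.0 = 0.000905.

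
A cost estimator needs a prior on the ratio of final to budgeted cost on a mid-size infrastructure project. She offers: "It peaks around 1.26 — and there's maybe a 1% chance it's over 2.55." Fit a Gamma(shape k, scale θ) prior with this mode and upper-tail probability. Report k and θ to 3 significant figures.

Gamma(k,θ) with k>1 has mode (k−1)θ, so θ = 1.26/(k−1).
Need P(X < 2.55) = 0.99 with θ tied to k this way. Start at k = 2, θ = 1.26: P(X<2.55) ≈ 0.600.
Too low — raise k to concentrate. Iterating converges to k ≈ 10.9.
Then θ = 1.26/(10.9−1) ≈ 0.128.

k ≈ 10.9, θ ≈ 0.128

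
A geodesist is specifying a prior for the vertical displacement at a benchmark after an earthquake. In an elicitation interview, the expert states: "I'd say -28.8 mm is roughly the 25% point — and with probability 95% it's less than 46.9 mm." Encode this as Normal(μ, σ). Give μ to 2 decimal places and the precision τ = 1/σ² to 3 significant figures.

μ = -6.79, τ = 0.000939

The p-quantile of Normal(μ,σ) is μ + z_p·σ, with z_{0.25} = -0.6745 and z_{0.95} = 1.645.
Eliminate σ: μ = (z₂·x₁ − z₁·x₂)/(z₂ − z₁) = (1.645·-28.8 − (-0.6745)·46.9)/2.319 = -6.79.
Then σ = (x₂ − x₁)/(z₂ − z₁) = (46.9 − -28.8)/2.319 = 32.64.
Precision τ = 1/σ² = 1/32.64² = 0.000939.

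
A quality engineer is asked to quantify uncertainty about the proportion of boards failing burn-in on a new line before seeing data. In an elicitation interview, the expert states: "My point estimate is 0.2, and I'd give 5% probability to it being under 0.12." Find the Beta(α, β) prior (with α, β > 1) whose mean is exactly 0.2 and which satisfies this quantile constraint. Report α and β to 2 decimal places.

With mean 0.2 fixed, write α = 0.2s, β = 0.8s where s = α+β.
Need P(θ < 0.12) = 0.05 under Beta(0.2s, 0.8s). Normal approximation: (q−m)/√(m(1−m)/s) ≈ z_{0.05} = -1.64, so s ≈ 0.2·0.8·(-1.64)²/(0.12−0.2)² = 67.6.
At s = 67.6: P(θ<0.12) ≈ 0.036. Adjusting to match 0.05 gives s ≈ 57.10.
So α = 0.2·57.10 ≈ 11.42, β = 0.8·57.10 ≈ 45.68.

α ≈ 11.42, β ≈ 45.68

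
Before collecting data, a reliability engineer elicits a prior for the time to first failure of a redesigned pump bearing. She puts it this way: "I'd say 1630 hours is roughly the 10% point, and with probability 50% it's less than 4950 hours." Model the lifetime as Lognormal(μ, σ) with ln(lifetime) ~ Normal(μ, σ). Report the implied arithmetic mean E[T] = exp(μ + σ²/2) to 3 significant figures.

If T ~ Lognormal(μ,σ) then ln T ~ Normal(μ,σ), so the p-quantile of ln T is μ + z_p·σ.
ln(1630) = 7.396 and ln(4950) = 8.507; z_{0.1} = -1.282, z_{0.5} = 0.
σ = (8.507 − 7.396)/(0 − (-1.282)) = 0.867.
μ = 7.396 − (-1.282)·0.867 = 8.507.
E[T] = exp(μ + σ²/2) = exp(8.507 + 0.3756) = 7210 hours.

E[T] ≈ 7210 hours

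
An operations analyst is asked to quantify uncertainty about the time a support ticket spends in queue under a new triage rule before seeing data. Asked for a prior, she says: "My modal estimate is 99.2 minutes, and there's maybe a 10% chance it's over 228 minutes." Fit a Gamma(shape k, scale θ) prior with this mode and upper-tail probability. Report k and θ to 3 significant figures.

Gamma(k,θ) with k>1 has mode (k−1)θ, so θ = 99.2/(k−1).
Need P(X < 228) = 0.9 with θ tied to k this way. Start at k = 2, θ = 99.2: P(X<228) ≈ 0.669.
Too low — raise k to concentrate. Iterating converges to k ≈ 3.78.
Then θ = 99.2/(3.78−1) ≈ 35.7.

k ≈ 3.78, θ ≈ 35.7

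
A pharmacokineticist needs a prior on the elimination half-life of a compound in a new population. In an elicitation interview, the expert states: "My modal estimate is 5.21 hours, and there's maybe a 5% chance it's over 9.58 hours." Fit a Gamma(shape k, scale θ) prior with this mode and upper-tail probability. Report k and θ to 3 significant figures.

k ≈ 8.51, θ ≈ 0.694

Gamma(k,θ) with k>1 has mode (k−1)θ, so θ = 5.21/(k−1).
Need P(X < 9.58) = 0.95 with θ tied to k this way. Start at k = 2, θ = 5.21: P(X<9.58) ≈ 0.549.
Too low — raise k to concentrate. Iterating converges to k ≈ 8.51.
Then θ = 5.21/(8.51−1) ≈ 0.694.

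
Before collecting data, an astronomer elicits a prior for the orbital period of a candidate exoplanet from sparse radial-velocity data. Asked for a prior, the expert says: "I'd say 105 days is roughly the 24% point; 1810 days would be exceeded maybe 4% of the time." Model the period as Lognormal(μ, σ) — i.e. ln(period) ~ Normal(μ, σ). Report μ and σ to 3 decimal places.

μ ≈ 5.472, σ ≈ 1.159

If T ~ Lognormal(μ,σ) then ln T ~ Normal(μ,σ), so the p-quantile of ln T is μ + z_p·σ.
ln(105) = 4.654 and ln(1810) = 7.501; z_{0.24} = -0.7063, z_{0.96} = 1.751.
σ = (7.501 − 4.654)/(1.751 − (-0.7063)) = 1.159.
μ = 4.654 − (-0.7063)·1.159 = 5.472.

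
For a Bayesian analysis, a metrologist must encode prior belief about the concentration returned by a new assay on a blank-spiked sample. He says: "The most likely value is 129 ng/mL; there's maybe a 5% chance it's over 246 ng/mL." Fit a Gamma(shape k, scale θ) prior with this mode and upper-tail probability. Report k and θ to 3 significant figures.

Gamma(k,θ) with k>1 has mode (k−1)θ, so θ = 129/(k−1).
Need P(X < 246) = 0.95 with θ tied to k this way. Start at k = 2, θ = 129: P(X<246) ≈ 0.568.
Too low — raise k to concentrate. Iterating converges to k ≈ 7.67.
Then θ = 129/(7.67−1) ≈ 19.3.

k ≈ 7.67, θ ≈ 19.3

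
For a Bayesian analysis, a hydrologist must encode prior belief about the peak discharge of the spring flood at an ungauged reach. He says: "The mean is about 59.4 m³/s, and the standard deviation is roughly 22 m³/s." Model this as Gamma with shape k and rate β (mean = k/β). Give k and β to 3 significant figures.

For Gamma(k, rate β): mean = k/β, variance = k/β², so CV = 1/√k.
CV = SD/mean = 22/59.4 = 0.3704, hence k = 1/CV² = 7.29.
Then β = k/mean = 7.29/59.4 = 0.123.

k ≈ 7.29, β ≈ 0.123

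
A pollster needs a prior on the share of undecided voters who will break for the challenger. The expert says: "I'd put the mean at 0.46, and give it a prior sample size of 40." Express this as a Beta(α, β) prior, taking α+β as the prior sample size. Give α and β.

Under the effective-sample-size interpretation, Beta(α, β) has prior mean α/(α+β) and prior sample size α+β.
So α+β = 40 and α/(α+β) = 0.46, giving α = 0.46·40 = 18.4 and β = 40 − 18.4 = 21.6.

α = 18.4, β = 21.6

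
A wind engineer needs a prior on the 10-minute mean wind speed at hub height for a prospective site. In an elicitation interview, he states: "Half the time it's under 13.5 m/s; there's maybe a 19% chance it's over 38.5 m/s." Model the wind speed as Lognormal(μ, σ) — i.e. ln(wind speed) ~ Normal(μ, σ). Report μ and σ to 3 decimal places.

If T ~ Lognormal(μ,σ) then ln T ~ Normal(μ,σ), so the p-quantile of ln T is μ + z_p·σ.
ln(13.5) = 2.603 and ln(38.5) = 3.651; z_{0.5} = 0, z_{0.81} = 0.8779.
σ = (3.651 − 2.603)/(0.8779 − (0)) = 1.194.
μ = 2.603 − (0)·1.194 = 2.603.

μ ≈ 2.603, σ ≈ 1.194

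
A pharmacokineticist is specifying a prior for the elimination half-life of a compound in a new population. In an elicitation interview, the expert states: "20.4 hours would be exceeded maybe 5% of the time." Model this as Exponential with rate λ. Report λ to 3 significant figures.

P(T > 20.4) = e^(−λ·20.4) = 0.05, so λ = −ln(0.05)/20.4 = 0.147.

λ ≈ 0.147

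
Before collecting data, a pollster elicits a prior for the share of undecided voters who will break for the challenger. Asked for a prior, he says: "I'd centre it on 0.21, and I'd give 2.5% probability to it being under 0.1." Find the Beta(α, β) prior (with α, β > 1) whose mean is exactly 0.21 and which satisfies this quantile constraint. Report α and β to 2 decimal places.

α ≈ 8.36, β ≈ 31.44

With mean 0.21 fixed, write α = 0.21s, β = 0.79s where s = α+β.
Need P(θ < 0.1) = 0.025 under Beta(0.21s, 0.79s). Normal approximation: (q−m)/√(m(1−m)/s) ≈ z_{0.025} = -1.96, so s ≈ 0.21·0.79·(-1.96)²/(0.1−0.21)² = 52.7.
At s = 52.7: P(θ<0.1) ≈ 0.011. Adjusting to match 0.025 gives s ≈ 39.80.
So α = 0.21·39.80 ≈ 8.36, β = 0.79·39.80 ≈ 31.44.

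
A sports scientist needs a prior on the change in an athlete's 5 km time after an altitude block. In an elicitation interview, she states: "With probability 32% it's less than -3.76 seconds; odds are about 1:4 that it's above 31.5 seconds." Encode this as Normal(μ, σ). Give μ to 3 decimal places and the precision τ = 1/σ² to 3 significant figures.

μ = 8.835, τ = 0.00138

The p-quantile of Normal(μ,σ) is μ + z_p·σ, with z_{0.32} = -0.4677 and z_{0.8} = 0.8416.
Eliminate σ: μ = (z₂·x₁ − z₁·x₂)/(z₂ − z₁) = (0.8416·-3.76 − (-0.4677)·31.5)/1.309 = 8.835.
Then σ = (x₂ − x₁)/(z₂ − z₁) = (31.5 − -3.76)/1.309 = 26.930.
Precision τ = 1/σ² = 1/26.93² = 0.00138.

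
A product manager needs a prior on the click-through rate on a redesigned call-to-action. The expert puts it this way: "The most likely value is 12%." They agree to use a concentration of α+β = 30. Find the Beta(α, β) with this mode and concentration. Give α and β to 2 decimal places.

For α,β > 1 the Beta mode is (α−1)/(α+β−2). With α+β = 30, the mode is (α−1)/28.
Set (α−1)/28 = 0.12 → α = 1 + 0.12·28 = 4.36.
β = 30 − α = 25.64.

α = 4.36, β = 25.64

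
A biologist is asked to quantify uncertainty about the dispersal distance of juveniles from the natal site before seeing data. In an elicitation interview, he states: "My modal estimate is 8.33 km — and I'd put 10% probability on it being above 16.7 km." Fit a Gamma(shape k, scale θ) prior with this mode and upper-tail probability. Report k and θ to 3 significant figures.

k ≈ 4.96, θ ≈ 2.1

Gamma(k,θ) with k>1 has mode (k−1)θ, so θ = 8.33/(k−1).
Need P(X < 16.7) = 0.9 with θ tied to k this way. Start at k = 2, θ = 8.33: P(X<16.7) ≈ 0.595.
Too low — raise k to concentrate. Iterating converges to k ≈ 4.96.
Then θ = 8.33/(4.96−1) ≈ 2.1.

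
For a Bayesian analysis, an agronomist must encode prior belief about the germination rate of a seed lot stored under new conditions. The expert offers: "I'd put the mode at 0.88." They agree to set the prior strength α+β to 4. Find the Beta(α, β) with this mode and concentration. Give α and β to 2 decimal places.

α = 2.76, β = 1.24

For α,β > 1 the Beta mode is (α−1)/(α+β−2). With α+β = 4, the mode is (α−1)/2.
Set (α−1)/2 = 0.88 → α = 1 + 0.88·2 = 2.76.
β = 4 − α = 1.24.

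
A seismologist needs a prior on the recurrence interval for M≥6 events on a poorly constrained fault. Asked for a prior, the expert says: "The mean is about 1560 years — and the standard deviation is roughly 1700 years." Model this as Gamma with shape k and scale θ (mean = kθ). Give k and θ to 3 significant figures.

For Gamma(k, scale θ): mean = kθ, variance = kθ², so CV = 1/√k.
CV = SD/mean = 1700/1560 = 1.09, hence k = 1/CV² = 0.842.
Then θ = mean/k = 1560/0.842 = 1850.

k ≈ 0.842, θ ≈ 1850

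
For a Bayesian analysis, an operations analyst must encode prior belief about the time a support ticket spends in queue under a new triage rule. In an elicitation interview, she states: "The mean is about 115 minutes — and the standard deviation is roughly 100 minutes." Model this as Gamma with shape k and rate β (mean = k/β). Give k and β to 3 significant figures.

For Gamma(k, rate β): mean = k/β, variance = k/β², so CV = 1/√k.
CV = SD/mean = 100/115 = 0.8696, hence k = 1/CV² = 1.32.
Then β = k/mean = 1.32/115 = 0.0115.

k ≈ 1.32, β ≈ 0.0115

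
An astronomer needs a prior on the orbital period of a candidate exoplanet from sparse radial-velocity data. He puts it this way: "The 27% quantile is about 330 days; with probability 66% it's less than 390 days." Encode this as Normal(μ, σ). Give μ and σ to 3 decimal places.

μ = 365.862, σ = 58.521

The p-quantile of Normal(μ,σ) is μ + z_p·σ, with z_{0.27} = -0.6128 and z_{0.66} = 0.4125.
Eliminate σ: μ = (z₂·x₁ − z₁·x₂)/(z₂ − z₁) = (0.4125·330 − (-0.6128)·390)/1.025 = 365.862.
Then σ = (x₂ − x₁)/(z₂ − z₁) = (390 − 330)/1.025 = 58.521.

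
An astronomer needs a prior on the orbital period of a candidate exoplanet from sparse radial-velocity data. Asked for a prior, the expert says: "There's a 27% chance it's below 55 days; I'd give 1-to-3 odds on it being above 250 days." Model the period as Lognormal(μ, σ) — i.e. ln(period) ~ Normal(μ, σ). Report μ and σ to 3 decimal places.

μ ≈ 4.728, σ ≈ 1.176

If T ~ Lognormal(μ,σ) then ln T ~ Normal(μ,σ), so the p-quantile of ln T is μ + z_p·σ.
ln(55) = 4.007 and ln(250) = 5.521; z_{0.27} = -0.6128, z_{0.75} = 0.6745.
σ = (5.521 − 4.007)/(0.6745 − (-0.6128)) = 1.176.
μ = 4.007 − (-0.6128)·1.176 = 4.728.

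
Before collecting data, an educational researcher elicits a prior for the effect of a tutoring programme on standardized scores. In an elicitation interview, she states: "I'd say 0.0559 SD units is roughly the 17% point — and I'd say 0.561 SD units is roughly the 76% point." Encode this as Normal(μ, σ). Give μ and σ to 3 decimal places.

μ = 0.346, σ = 0.304

The p-quantile of Normal(μ,σ) is μ + z_p·σ, with z_{0.17} = -0.9542 and z_{0.76} = 0.7063.
Eliminate σ: μ = (z₂·x₁ − z₁·x₂)/(z₂ − z₁) = (0.7063·0.0559 − (-0.9542)·0.561)/1.66 = 0.346.
Then σ = (x₂ − x₁)/(z₂ − z₁) = (0.561 − 0.0559)/1.66 = 0.304.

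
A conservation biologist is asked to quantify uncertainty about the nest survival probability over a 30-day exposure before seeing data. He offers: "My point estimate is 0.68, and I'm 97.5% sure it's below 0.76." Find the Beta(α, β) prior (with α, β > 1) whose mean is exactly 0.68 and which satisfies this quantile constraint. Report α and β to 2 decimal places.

α ≈ 81.79, β ≈ 38.49

With mean 0.68 fixed, write α = 0.68s, β = 0.32s where s = α+β.
Need P(θ < 0.76) = 0.975 under Beta(0.68s, 0.32s). Normal approximation: (q−m)/√(m(1−m)/s) ≈ z_{0.975} = 1.96, so s ≈ 0.68·0.32·(1.96)²/(0.76−0.68)² = 130.6.
At s = 130.6: P(θ<0.76) ≈ 0.980. Adjusting to match 0.975 gives s ≈ 120.29.
So α = 0.68·120.29 ≈ 81.79, β = 0.32·120.29 ≈ 38.49.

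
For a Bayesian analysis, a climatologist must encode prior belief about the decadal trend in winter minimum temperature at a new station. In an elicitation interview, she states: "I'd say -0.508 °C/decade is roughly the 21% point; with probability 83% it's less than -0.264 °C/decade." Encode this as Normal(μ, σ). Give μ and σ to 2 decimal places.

μ = -0.40, σ = 0.14

For Normal(μ,σ), the p-quantile is μ + z_p·σ. Here z_{0.21} = -0.8064, z_{0.83} = 0.9542.
So -0.508 = μ − 0.8064σ and -0.264 = μ + 0.9542σ.
Subtracting: σ = (-0.264 − -0.508)/(0.9542 − (-0.8064)) = 0.14.
Then μ = -0.508 − (-0.8064)·0.14 = -0.40.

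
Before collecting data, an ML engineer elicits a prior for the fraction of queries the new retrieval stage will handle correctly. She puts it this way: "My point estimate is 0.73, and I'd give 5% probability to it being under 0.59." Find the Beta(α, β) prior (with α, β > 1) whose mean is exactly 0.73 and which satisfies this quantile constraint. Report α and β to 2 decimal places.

With mean 0.73 fixed, write α = 0.73s, β = 0.27s where s = α+β.
Need P(θ < 0.59) = 0.05 under Beta(0.73s, 0.27s). Normal approximation: (q−m)/√(m(1−m)/s) ≈ z_{0.05} = -1.64, so s ≈ 0.73·0.27·(-1.64)²/(0.59−0.73)² = 27.2.
At s = 27.2: P(θ<0.59) ≈ 0.058. Adjusting to match 0.05 gives s ≈ 29.88.
So α = 0.73·29.88 ≈ 21.81, β = 0.27·29.88 ≈ 8.07.

α ≈ 21.81, β ≈ 8.07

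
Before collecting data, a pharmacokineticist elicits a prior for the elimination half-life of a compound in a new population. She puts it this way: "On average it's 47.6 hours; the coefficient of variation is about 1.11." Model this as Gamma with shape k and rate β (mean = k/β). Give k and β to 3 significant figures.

For Gamma(k, rate β): mean = k/β, variance = k/β², so CV = 1/√k.
CV = 1.11, hence k = 1/CV² = 0.812.
Then β = k/mean = 0.812/47.6 = 0.0171.

k ≈ 0.812, β ≈ 0.0171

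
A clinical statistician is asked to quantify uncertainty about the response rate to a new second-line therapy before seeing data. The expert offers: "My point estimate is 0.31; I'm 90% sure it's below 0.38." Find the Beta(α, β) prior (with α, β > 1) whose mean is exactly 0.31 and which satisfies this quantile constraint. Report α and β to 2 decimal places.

With mean 0.31 fixed, write α = 0.31s, β = 0.69s where s = α+β.
Need P(θ < 0.38) = 0.9 under Beta(0.31s, 0.69s). Normal approximation: (q−m)/√(m(1−m)/s) ≈ z_{0.9} = 1.28, so s ≈ 0.31·0.69·(1.28)²/(0.38−0.31)² = 71.7.
At s = 71.7: P(θ<0.38) ≈ 0.897. Adjusting to match 0.9 gives s ≈ 73.53.
So α = 0.31·73.53 ≈ 22.80, β = 0.69·73.53 ≈ 50.74.

α ≈ 22.80, β ≈ 50.74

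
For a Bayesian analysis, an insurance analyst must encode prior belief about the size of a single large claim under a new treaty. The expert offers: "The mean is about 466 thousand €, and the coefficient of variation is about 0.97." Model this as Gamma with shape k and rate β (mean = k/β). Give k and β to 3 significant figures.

k ≈ 1.06, β ≈ 0.00228

For Gamma(k, rate β): mean = k/β, variance = k/β², so CV = 1/√k.
CV = 0.97, hence k = 1/CV² = 1.06.
Then β = k/mean = 1.06/466 = 0.00228.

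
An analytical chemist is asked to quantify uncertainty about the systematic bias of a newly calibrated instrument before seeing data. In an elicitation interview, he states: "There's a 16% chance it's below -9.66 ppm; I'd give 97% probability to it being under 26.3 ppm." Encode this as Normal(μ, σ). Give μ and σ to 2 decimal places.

μ = 2.78, σ = 12.51

For Normal(μ,σ), the p-quantile is μ + z_p·σ. Here z_{0.16} = -0.9945, z_{0.97} = 1.881.
So -9.66 = μ − 0.9945σ and 26.3 = μ + 1.881σ.
Subtracting: σ = (26.3 − -9.66)/(1.881 − (-0.9945)) = 12.51.
Then μ = -9.66 − (-0.9945)·12.51 = 2.78.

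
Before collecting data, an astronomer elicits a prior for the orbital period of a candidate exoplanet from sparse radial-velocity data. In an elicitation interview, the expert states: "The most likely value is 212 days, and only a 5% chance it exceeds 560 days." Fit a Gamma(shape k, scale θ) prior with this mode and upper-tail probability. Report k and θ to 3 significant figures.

Gamma(k,θ) with k>1 has mode (k−1)θ, so θ = 212/(k−1).
Need P(X < 560) = 0.95 with θ tied to k this way. Start at k = 2, θ = 212: P(X<560) ≈ 0.741.
Too low — raise k to concentrate. Iterating converges to k ≈ 3.86.
Then θ = 212/(3.86−1) ≈ 74.1.

k ≈ 3.86, θ ≈ 74.1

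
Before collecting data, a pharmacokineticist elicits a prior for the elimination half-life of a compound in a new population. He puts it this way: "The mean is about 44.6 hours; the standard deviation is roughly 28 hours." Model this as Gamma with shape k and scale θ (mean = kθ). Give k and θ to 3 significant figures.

k ≈ 2.54, θ ≈ 17.6

For Gamma(k, scale θ): mean = kθ, variance = kθ², so CV = 1/√k.
CV = SD/mean = 28/44.6 = 0.6278, hence k = 1/CV² = 2.54.
Then θ = mean/k = 44.6/2.54 = 17.6.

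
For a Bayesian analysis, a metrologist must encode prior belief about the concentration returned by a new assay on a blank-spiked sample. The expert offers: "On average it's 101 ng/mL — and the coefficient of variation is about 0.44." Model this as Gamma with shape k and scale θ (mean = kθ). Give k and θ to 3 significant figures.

For Gamma(k, scale θ): mean = kθ, variance = kθ², so CV = 1/√k.
CV = 0.44, hence k = 1/CV² = 5.17.
Then θ = mean/k = 101/5.17 = 19.6.

k ≈ 5.17, θ ≈ 19.6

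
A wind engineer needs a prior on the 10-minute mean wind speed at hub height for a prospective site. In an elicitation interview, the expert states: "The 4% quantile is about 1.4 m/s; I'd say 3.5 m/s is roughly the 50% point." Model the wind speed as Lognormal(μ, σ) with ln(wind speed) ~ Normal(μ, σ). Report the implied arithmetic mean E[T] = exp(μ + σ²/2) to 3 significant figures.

If T ~ Lognormal(μ,σ) then ln T ~ Normal(μ,σ), so the p-quantile of ln T is μ + z_p·σ.
ln(1.4) = 0.3365 and ln(3.5) = 1.253; z_{0.04} = -1.751, z_{0.5} = 0.
σ = (1.253 − 0.3365)/(0 − (-1.751)) = 0.523.
μ = 0.3365 − (-1.751)·0.523 = 1.253.
E[T] = exp(μ + σ²/2) = exp(1.253 + 0.1370) = 4.01 m/s.

E[T] ≈ 4.01 m/s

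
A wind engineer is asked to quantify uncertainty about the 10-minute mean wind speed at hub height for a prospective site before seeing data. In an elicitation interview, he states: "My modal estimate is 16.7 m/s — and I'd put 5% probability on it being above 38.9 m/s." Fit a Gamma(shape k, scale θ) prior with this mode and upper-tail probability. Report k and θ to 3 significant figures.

k ≈ 4.83, θ ≈ 4.36

Gamma(k,θ) with k>1 has mode (k−1)θ, so θ = 16.7/(k−1).
Need P(X < 38.9) = 0.95 with θ tied to k this way. Start at k = 2, θ = 16.7: P(X<38.9) ≈ 0.676.
Too low — raise k to concentrate. Iterating converges to k ≈ 4.83.
Then θ = 16.7/(4.83−1) ≈ 4.36.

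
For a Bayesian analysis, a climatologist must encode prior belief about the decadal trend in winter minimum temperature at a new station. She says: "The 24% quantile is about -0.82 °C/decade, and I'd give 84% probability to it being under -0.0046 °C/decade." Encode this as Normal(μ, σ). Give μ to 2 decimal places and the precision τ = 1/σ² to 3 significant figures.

The p-quantile of Normal(μ,σ) is μ + z_p·σ, with z_{0.24} = -0.7063 and z_{0.84} = 0.9945.
Eliminate σ: μ = (z₂·x₁ − z₁·x₂)/(z₂ − z₁) = (0.9945·-0.82 − (-0.7063)·-0.0046)/1.701 = -0.48.
Then σ = (x₂ − x₁)/(z₂ − z₁) = (-0.0046 − -0.82)/1.701 = 0.48.
Precision τ = 1/σ² = 1/0.4794² = 4.35.

μ = -0.48, τ = 4.35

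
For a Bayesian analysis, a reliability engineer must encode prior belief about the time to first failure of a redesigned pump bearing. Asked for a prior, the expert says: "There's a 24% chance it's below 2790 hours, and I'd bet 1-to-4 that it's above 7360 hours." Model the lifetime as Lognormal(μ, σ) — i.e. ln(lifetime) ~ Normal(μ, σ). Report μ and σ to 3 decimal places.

μ ≈ 8.376, σ ≈ 0.627

If T ~ Lognormal(μ,σ) then ln T ~ Normal(μ,σ), so the p-quantile of ln T is μ + z_p·σ.
ln(2790) = 7.934 and ln(7360) = 8.904; z_{0.24} = -0.7063, z_{0.8} = 0.8416.
σ = (8.904 − 7.934)/(0.8416 − (-0.7063)) = 0.627.
μ = 7.934 − (-0.7063)·0.627 = 8.376.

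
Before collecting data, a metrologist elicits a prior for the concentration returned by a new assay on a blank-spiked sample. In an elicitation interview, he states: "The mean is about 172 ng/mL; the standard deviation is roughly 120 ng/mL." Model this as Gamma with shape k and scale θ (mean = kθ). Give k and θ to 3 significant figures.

k ≈ 2.05, θ ≈ 83.7

For Gamma(k, scale θ): mean = kθ, variance = kθ², so CV = 1/√k.
CV = SD/mean = 120/172 = 0.6977, hence k = 1/CV² = 2.05.
Then θ = mean/k = 172/2.05 = 83.7.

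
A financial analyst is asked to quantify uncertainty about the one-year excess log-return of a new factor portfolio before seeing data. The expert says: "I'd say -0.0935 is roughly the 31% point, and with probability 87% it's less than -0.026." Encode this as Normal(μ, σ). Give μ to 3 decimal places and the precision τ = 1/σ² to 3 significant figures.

The p-quantile of Normal(μ,σ) is μ + z_p·σ, with z_{0.31} = -0.4959 and z_{0.87} = 1.126.
Eliminate σ: μ = (z₂·x₁ − z₁·x₂)/(z₂ − z₁) = (1.126·-0.0935 − (-0.4959)·-0.026)/1.622 = -0.073.
Then σ = (x₂ − x₁)/(z₂ − z₁) = (-0.026 − -0.0935)/1.622 = 0.042.
Precision τ = 1/σ² = 1/0.04161² = 578.

μ = -0.073, τ = 578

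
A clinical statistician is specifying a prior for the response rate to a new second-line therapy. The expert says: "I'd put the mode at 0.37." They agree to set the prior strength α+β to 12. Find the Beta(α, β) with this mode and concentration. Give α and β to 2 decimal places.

α = 4.70, β = 7.30

For α,β > 1 the Beta mode is (α−1)/(α+β−2). With α+β = 12, the mode is (α−1)/10.
Set (α−1)/10 = 0.37 → α = 1 + 0.37·10 = 4.70.
β = 12 − α = 7.30.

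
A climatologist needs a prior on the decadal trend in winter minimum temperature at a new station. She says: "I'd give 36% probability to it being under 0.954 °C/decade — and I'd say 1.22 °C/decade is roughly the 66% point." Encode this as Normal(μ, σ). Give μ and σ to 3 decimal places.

For Normal(μ,σ), the p-quantile is μ + z_p·σ. Here z_{0.36} = -0.3585, z_{0.66} = 0.4125.
So 0.954 = μ − 0.3585σ and 1.22 = μ + 0.4125σ.
Subtracting: σ = (1.22 − 0.954)/(0.4125 − (-0.3585)) = 0.345.
Then μ = 0.954 − (-0.3585)·0.345 = 1.078.

μ = 1.078, σ = 0.345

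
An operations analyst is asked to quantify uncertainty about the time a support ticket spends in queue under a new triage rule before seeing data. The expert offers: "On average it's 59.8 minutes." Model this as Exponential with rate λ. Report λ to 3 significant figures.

λ ≈ 0.0167

Exponential mean = 1/λ, so λ = 1/59.8 = 0.0167.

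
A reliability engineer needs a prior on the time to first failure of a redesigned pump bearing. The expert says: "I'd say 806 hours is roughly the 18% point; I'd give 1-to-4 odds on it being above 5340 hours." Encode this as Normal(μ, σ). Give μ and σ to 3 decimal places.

The p-quantile of Normal(μ,σ) is μ + z_p·σ, with z_{0.18} = -0.9154 and z_{0.8} = 0.8416.
Eliminate σ: μ = (z₂·x₁ − z₁·x₂)/(z₂ − z₁) = (0.8416·806 − (-0.9154)·5340)/1.757 = 3168.150.
Then σ = (x₂ − x₁)/(z₂ − z₁) = (5340 − 806)/1.757 = 2580.555.

μ = 3168.150, σ = 2580.555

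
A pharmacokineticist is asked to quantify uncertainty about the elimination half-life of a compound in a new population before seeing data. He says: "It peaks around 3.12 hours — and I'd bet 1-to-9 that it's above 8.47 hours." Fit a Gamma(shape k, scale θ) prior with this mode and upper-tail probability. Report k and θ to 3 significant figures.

k ≈ 2.92, θ ≈ 1.63

Gamma(k,θ) with k>1 has mode (k−1)θ, so θ = 3.12/(k−1).
Need P(X < 8.47) = 0.9 with θ tied to k this way. Start at k = 2, θ = 3.12: P(X<8.47) ≈ 0.754.
Too low — raise k to concentrate. Iterating converges to k ≈ 2.92.
Then θ = 3.12/(2.92−1) ≈ 1.63.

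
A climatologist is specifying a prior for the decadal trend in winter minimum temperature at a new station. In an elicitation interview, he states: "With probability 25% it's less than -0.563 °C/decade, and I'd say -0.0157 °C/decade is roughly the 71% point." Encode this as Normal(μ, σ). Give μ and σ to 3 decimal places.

μ = -0.262, σ = 0.446

For Normal(μ,σ), the p-quantile is μ + z_p·σ. Here z_{0.25} = -0.6745, z_{0.71} = 0.5534.
So -0.563 = μ − 0.6745σ and -0.0157 = μ + 0.5534σ.
Subtracting: σ = (-0.0157 − -0.563)/(0.5534 − (-0.6745)) = 0.446.
Then μ = -0.563 − (-0.6745)·0.446 = -0.262.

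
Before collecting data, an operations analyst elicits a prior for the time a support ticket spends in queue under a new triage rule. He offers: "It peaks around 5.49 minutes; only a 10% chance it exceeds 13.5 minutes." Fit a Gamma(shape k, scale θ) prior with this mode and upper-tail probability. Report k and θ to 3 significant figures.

Gamma(k,θ) with k>1 has mode (k−1)θ, so θ = 5.49/(k−1).
Need P(X < 13.5) = 0.9 with θ tied to k this way. Start at k = 2, θ = 5.49: P(X<13.5) ≈ 0.704.
Too low — raise k to concentrate. Iterating converges to k ≈ 3.37.
Then θ = 5.49/(3.37−1) ≈ 2.31.

k ≈ 3.37, θ ≈ 2.31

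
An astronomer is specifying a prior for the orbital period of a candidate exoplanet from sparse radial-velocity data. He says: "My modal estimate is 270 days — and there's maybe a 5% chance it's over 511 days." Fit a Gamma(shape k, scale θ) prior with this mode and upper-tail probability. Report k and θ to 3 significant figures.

k ≈ 7.83, θ ≈ 39.5

Gamma(k,θ) with k>1 has mode (k−1)θ, so θ = 270/(k−1).
Need P(X < 511) = 0.95 with θ tied to k this way. Start at k = 2, θ = 270: P(X<511) ≈ 0.564.
Too low — raise k to concentrate. Iterating converges to k ≈ 7.83.
Then θ = 270/(7.83−1) ≈ 39.5.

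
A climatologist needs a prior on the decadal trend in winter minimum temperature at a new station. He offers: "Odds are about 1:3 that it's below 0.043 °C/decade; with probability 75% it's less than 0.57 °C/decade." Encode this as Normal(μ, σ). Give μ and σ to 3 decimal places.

μ = 0.306, σ = 0.391

For Normal(μ,σ), the p-quantile is μ + z_p·σ. Here z_{0.25} = -0.6745, z_{0.75} = 0.6745.
So 0.043 = μ − 0.6745σ and 0.57 = μ + 0.6745σ.
Subtracting: σ = (0.57 − 0.043)/(0.6745 − (-0.6745)) = 0.391.
Then μ = 0.043 − (-0.6745)·0.391 = 0.306.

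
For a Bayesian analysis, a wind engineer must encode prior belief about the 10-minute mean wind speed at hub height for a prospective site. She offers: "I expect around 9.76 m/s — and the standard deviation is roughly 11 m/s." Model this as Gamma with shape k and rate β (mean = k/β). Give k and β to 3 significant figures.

k ≈ 0.787, β ≈ 0.0807

For Gamma(k, rate β): mean = k/β, variance = k/β², so CV = 1/√k.
CV = SD/mean = 11/9.76 = 1.127, hence k = 1/CV² = 0.787.
Then β = k/mean = 0.787/9.76 = 0.0807.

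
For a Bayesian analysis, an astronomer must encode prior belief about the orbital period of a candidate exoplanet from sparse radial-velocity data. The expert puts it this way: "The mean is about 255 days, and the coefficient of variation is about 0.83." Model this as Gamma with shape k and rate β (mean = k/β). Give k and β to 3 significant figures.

k ≈ 1.45, β ≈ 0.00569

For Gamma(k, rate β): mean = k/β, variance = k/β², so CV = 1/√k.
CV = 0.83, hence k = 1/CV² = 1.45.
Then β = k/mean = 1.45/255 = 0.00569.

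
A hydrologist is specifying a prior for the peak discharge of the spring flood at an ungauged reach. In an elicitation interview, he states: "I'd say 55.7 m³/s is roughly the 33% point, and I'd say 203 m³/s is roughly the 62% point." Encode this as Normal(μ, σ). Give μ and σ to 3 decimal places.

For Normal(μ,σ), the p-quantile is μ + z_p·σ. Here z_{0.33} = -0.4399, z_{0.62} = 0.3055.
So 55.7 = μ − 0.4399σ and 203 = μ + 0.3055σ.
Subtracting: σ = (203 − 55.7)/(0.3055 − (-0.4399)) = 197.614.
Then μ = 55.7 − (-0.4399)·197.614 = 142.633.

μ = 142.633, σ = 197.614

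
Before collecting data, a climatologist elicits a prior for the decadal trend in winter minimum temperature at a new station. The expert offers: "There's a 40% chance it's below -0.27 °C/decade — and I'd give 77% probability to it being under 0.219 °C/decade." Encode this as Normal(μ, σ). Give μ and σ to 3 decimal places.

μ = -0.145, σ = 0.493

The p-quantile of Normal(μ,σ) is μ + z_p·σ, with z_{0.4} = -0.2533 and z_{0.77} = 0.7388.
Eliminate σ: μ = (z₂·x₁ − z₁·x₂)/(z₂ − z₁) = (0.7388·-0.27 − (-0.2533)·0.219)/0.9922 = -0.145.
Then σ = (x₂ − x₁)/(z₂ − z₁) = (0.219 − -0.27)/0.9922 = 0.493.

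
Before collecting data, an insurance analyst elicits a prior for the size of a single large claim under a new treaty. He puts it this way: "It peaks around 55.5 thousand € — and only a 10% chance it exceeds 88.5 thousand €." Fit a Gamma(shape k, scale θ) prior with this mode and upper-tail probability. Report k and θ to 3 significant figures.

k ≈ 9.62, θ ≈ 6.44

Gamma(k,θ) with k>1 has mode (k−1)θ, so θ = 55.5/(k−1).
Need P(X < 88.5) = 0.9 with θ tied to k this way. Start at k = 2, θ = 55.5: P(X<88.5) ≈ 0.473.
Too low — raise k to concentrate. Iterating converges to k ≈ 9.62.
Then θ = 55.5/(9.62−1) ≈ 6.44.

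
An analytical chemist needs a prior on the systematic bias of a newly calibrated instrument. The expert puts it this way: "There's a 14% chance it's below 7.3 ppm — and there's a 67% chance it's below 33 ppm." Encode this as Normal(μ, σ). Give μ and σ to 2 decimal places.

The p-quantile of Normal(μ,σ) is μ + z_p·σ, with z_{0.14} = -1.08 and z_{0.67} = 0.4399.
Eliminate σ: μ = (z₂·x₁ − z₁·x₂)/(z₂ − z₁) = (0.4399·7.3 − (-1.08)·33)/1.52 = 25.56.
Then σ = (x₂ − x₁)/(z₂ − z₁) = (33 − 7.3)/1.52 = 16.91.

μ = 25.56, σ = 16.91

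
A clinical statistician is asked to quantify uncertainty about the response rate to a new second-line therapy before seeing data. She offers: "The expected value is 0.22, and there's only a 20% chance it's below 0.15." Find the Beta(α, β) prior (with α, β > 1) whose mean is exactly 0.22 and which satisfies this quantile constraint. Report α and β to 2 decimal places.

With mean 0.22 fixed, write α = 0.22s, β = 0.78s where s = α+β.
Need P(θ < 0.15) = 0.2 under Beta(0.22s, 0.78s). Normal approximation: (q−m)/√(m(1−m)/s) ≈ z_{0.2} = -0.842, so s ≈ 0.22·0.78·(-0.842)²/(0.15−0.22)² = 24.8.
At s = 24.8: P(θ<0.15) ≈ 0.205. Adjusting to match 0.2 gives s ≈ 25.74.
So α = 0.22·25.74 ≈ 5.66, β = 0.78·25.74 ≈ 20.08.

α ≈ 5.66, β ≈ 20.08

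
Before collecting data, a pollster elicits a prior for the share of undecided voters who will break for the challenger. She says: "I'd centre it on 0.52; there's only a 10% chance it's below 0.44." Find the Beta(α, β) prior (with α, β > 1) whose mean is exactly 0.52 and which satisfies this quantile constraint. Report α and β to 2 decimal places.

α ≈ 33.25, β ≈ 30.69

With mean 0.52 fixed, write α = 0.52s, β = 0.48s where s = α+β.
Need P(θ < 0.44) = 0.1 under Beta(0.52s, 0.48s). Normal approximation: (q−m)/√(m(1−m)/s) ≈ z_{0.1} = -1.28, so s ≈ 0.52·0.48·(-1.28)²/(0.44−0.52)² = 64.1.
At s = 64.1: P(θ<0.44) ≈ 0.100. Adjusting to match 0.1 gives s ≈ 63.94.
So α = 0.52·63.94 ≈ 33.25, β = 0.48·63.94 ≈ 30.69.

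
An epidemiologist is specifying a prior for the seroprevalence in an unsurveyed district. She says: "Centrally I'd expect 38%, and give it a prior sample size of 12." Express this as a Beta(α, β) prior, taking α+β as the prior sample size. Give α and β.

α = 4.56, β = 7.44

Under the effective-sample-size interpretation, Beta(α, β) has prior mean α/(α+β) and prior sample size α+β.
So α+β = 12 and α/(α+β) = 0.38, giving α = 0.38·12 = 4.56 and β = 12 − 4.56 = 7.44.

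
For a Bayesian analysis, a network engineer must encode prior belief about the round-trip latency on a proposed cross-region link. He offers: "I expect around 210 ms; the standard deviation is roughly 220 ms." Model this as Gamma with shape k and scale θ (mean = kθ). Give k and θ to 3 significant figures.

k ≈ 0.911, θ ≈ 230

For Gamma(k, scale θ): mean = kθ, variance = kθ², so CV = 1/√k.
CV = SD/mean = 220/210 = 1.048, hence k = 1/CV² = 0.911.
Then θ = mean/k = 210/0.911 = 230.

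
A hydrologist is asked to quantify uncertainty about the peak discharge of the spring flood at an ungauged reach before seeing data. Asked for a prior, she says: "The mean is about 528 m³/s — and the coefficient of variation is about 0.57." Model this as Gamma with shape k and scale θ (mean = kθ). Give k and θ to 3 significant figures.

k ≈ 3.08, θ ≈ 172

For Gamma(k, scale θ): mean = kθ, variance = kθ², so CV = 1/√k.
CV = 0.57, hence k = 1/CV² = 3.08.
Then θ = mean/k = 528/3.08 = 172.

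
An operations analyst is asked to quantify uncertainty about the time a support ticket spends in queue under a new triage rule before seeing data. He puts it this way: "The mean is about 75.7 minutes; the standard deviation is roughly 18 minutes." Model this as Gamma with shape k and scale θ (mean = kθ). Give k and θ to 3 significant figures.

For Gamma(k, scale θ): mean = kθ, variance = kθ², so CV = 1/√k.
CV = SD/mean = 18/75.7 = 0.2378, hence k = 1/CV² = 17.7.
Then θ = mean/k = 75.7/17.7 = 4.28.

k ≈ 17.7, θ ≈ 4.28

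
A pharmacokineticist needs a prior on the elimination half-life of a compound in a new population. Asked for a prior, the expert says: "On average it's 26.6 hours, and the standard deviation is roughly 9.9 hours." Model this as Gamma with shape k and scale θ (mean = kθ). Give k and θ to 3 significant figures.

For Gamma(k, scale θ): mean = kθ, variance = kθ², so CV = 1/√k.
CV = SD/mean = 9.9/26.6 = 0.3722, hence k = 1/CV² = 7.22.
Then θ = mean/k = 26.6/7.22 = 3.68.

k ≈ 7.22, θ ≈ 3.68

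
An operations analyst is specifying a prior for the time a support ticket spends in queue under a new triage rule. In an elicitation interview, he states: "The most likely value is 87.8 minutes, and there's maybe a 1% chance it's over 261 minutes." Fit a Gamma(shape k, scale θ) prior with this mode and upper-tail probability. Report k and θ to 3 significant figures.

k ≈ 4.8, θ ≈ 23.1

Gamma(k,θ) with k>1 has mode (k−1)θ, so θ = 87.8/(k−1).
Need P(X < 261) = 0.99 with θ tied to k this way. Start at k = 2, θ = 87.8: P(X<261) ≈ 0.797.
Too low — raise k to concentrate. Iterating converges to k ≈ 4.8.
Then θ = 87.8/(4.8−1) ≈ 23.1.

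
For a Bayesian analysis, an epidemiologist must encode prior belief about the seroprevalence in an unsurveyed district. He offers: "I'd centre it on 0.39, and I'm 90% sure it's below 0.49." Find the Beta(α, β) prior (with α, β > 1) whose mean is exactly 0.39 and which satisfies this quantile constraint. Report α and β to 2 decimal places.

With mean 0.39 fixed, write α = 0.39s, β = 0.61s where s = α+β.
Need P(θ < 0.49) = 0.9 under Beta(0.39s, 0.61s). Normal approximation: (q−m)/√(m(1−m)/s) ≈ z_{0.9} = 1.28, so s ≈ 0.39·0.61·(1.28)²/(0.49−0.39)² = 39.1.
At s = 39.1: P(θ<0.49) ≈ 0.898. Adjusting to match 0.9 gives s ≈ 39.66.
So α = 0.39·39.66 ≈ 15.47, β = 0.61·39.66 ≈ 24.19.

α ≈ 15.47, β ≈ 24.19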